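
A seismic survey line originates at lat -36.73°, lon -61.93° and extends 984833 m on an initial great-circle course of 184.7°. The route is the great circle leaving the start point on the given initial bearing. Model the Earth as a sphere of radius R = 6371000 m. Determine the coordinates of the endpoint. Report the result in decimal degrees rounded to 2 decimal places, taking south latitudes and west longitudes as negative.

The arc subtends δ = 984833/6371000 = 0.154581 rad at the centre.
Start latitude φ₁ = -0.641059 rad; initial bearing θ = 3.223623 rad.
sin φ₂ = sin φ₁ cos δ + cos φ₁ sin δ cos θ = (-0.598045)(0.988076) + (0.801463)(0.153966)(-0.996637) = -0.713897
φ₂ = asin(-0.713897) = -0.795047 rad = -45.55°.
For the longitude increment, Δλ = atan2( sin θ sin δ cos φ₁, cos δ − sin φ₁ sin φ₂ ) = atan2(-0.010111, 0.561134) = -1.03°.
λ₂ = -61.93° + -1.03° = -62.96°.

latitude -45.55°, longitude -62.96°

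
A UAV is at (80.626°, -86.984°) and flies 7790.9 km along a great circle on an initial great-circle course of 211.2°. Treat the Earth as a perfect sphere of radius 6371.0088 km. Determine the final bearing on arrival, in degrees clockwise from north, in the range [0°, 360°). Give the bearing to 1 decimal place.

final bearing 184.9°

δ = 7790.9/6371.0088 = 1.222868 rad (70.0652°).
With φ₁ = 80.626° = 1.407189 rad and θ = 211.2° = 3.686135 rad:
Destination latitude: φ₂ = arcsin( sin φ₁ cos δ + cos φ₁ sin δ cos θ ) = arcsin(0.205426) = 11.854°.
Then Δλ = atan2(-0.079320, 0.138269) = -0.520829 rad, from sin θ sin δ cos φ₁ over cos δ − sin φ₁ sin φ₂.
λ₂ = -86.984° + -29.841° = -116.825°.
The forward bearing on arrival equals the back-azimuth from the destination plus 180°.
Back-azimuth from P₂ (11.9°, -116.8°) to P₁ (80.6°, -87.0°), with Δλ' = λ₁ − λ₂ = 29.8°: atan2( sin Δλ' cos φ₁ , cos φ₂ sin φ₁ − sin φ₂ cos φ₁ cos Δλ' ) = 4.9°.
Final bearing = (4.9° + 180°) mod 360° = 184.9°.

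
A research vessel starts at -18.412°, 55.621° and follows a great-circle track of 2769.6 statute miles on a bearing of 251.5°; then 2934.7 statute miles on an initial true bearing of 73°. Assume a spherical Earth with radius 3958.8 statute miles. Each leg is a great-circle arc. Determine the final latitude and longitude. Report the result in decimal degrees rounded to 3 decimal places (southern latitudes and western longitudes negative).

Apply the spherical direct solution leg by leg, carrying full precision between legs.
Leg 1: from (-18.412°, 55.621°), δ = 2769.6/3958.8 = 0.699606 rad, θ = 251.5° → φ = -25.818°, λ = 12.906°.
Leg 2: from (-25.818°, 12.906°), δ = 2934.7/3958.8 = 0.741310 rad, θ = 73° → φ = -8.251°, λ = 53.637°.

latitude -8.251°, longitude 53.637°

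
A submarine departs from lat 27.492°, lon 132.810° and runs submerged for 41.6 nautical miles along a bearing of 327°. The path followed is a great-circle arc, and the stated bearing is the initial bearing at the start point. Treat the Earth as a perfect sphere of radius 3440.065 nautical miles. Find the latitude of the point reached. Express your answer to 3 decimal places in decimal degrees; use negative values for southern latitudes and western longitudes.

Central angle δ = d/R = 0.012093 rad.
With φ₁ = 27.492° = 0.479826 rad and θ = 327° = 5.707227 rad:
Applying the spherical law of cosines for sides, sin φ₂ = sin φ₁ cos δ + cos φ₁ sin δ cos θ = 0.470587, so φ₂ = 28.072°.
For the longitude increment, Δλ = atan2( sin θ sin δ cos φ₁, cos δ − sin φ₁ sin φ₂ ) = atan2(-0.005842, 0.782692) = -0.428°.
λ₂ = λ₁ + Δλ = 132.382°.

latitude 28.072°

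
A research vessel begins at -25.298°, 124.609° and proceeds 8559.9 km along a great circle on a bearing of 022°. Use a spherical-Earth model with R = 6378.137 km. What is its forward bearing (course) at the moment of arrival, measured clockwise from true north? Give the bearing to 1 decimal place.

Central angle δ = d/R = 1.342069 rad.
Converting: φ₁ = -0.441533 rad, θ = 0.383972 rad.
Destination latitude: φ₂ = arcsin( sin φ₁ cos δ + cos φ₁ sin δ cos θ ) = arcsin(0.719541) = 46.017°.
Δλ = atan2( sin θ sin δ cos φ₁ , cos δ − sin φ₁ sin φ₂ ) = atan2(0.329860, 0.534217) = 0.553162 rad = 31.694°.
λ₂ = λ₁ + Δλ = 156.303°.
The forward bearing on arrival equals the back-azimuth from the destination plus 180°.
Back-azimuth from P₂ (46.0°, 156.3°) to P₁ (-25.3°, 124.6°), with Δλ' = λ₁ − λ₂ = -31.7°: atan2( sin Δλ' cos φ₁ , cos φ₂ sin φ₁ − sin φ₂ cos φ₁ cos Δλ' ) = 209.2°.
Final bearing = (209.2° + 180°) mod 360° = 29.2°.

final bearing 29.2°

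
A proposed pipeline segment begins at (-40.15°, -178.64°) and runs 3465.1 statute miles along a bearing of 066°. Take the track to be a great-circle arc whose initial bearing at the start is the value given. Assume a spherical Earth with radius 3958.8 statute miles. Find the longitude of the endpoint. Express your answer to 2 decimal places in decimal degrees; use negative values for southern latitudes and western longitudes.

longitude -133.22°

δ = 3465.1/3958.8 = 0.875290 rad (50.1505°).
Start latitude φ₁ = -0.700750 rad; initial bearing θ = 1.151917 rad.
Destination latitude: φ₂ = arcsin( sin φ₁ cos δ + cos φ₁ sin δ cos θ ) = arcsin(-0.174484) = -10.05°.
Then Δλ = atan2(0.536088, 0.528268) = 0.792745 rad, from sin θ sin δ cos φ₁ over cos δ − sin φ₁ sin φ₂.
λ₂ = -178.64° + 45.42° = -133.22°.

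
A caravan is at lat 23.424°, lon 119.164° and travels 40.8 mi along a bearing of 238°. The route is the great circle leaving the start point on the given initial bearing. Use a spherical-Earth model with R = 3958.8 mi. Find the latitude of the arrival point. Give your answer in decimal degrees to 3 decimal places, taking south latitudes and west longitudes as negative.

The arc subtends δ = 40.8/3958.8 = 0.010306 rad at the centre.
Converting: φ₁ = 0.408826 rad, θ = 4.153884 rad.
Destination latitude: φ₂ = arcsin( sin φ₁ cos δ + cos φ₁ sin δ cos θ ) = arcsin(0.392500) = 23.110°.
Then Δλ = atan2(-0.008020, 0.843916) = -0.009503 rad, from sin θ sin δ cos φ₁ over cos δ − sin φ₁ sin φ₂.
λ₂ = 119.164° + -0.544° = 118.620°.

latitude 23.110°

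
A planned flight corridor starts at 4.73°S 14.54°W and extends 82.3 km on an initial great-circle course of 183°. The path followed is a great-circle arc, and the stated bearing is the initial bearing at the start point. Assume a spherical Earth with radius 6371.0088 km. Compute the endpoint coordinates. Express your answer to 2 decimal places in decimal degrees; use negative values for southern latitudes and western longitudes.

The arc subtends δ = 82.3/6371.0088 = 0.012918 rad at the centre.
Converting: φ₁ = -0.082554 rad, θ = 3.193953 rad.
sin φ₂ = sin φ₁ cos δ + cos φ₁ sin δ cos θ = (-0.082460)(0.999917) + (0.996594)(0.012918)(-0.998630) = -0.095309
φ₂ = asin(-0.095309) = -0.095454 rad = -5.47°.
Δλ = atan2( sin θ sin δ cos φ₁ , cos δ − sin φ₁ sin φ₂ ) = atan2(-0.000674, 0.992057) = -0.000679 rad = -0.04°.
Hence λ₂ = -14.54° + -0.04° = -14.58°.

latitude -5.47°, longitude -14.58°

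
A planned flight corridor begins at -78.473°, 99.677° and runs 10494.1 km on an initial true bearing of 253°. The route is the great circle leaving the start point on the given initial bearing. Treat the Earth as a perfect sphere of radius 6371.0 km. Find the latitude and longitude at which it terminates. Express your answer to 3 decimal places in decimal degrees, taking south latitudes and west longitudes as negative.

latitude 0.946°, longitude -7.836°

δ = 10494.1/6371 = 1.647167 rad (94.3757°).
Converting: φ₁ = -1.369612 rad, θ = 4.415683 rad.
Applying the spherical law of cosines for sides, sin φ₂ = sin φ₁ cos δ + cos φ₁ sin δ cos θ = 0.016503, so φ₂ = 0.946°.
Then Δλ = atan2(-0.190541, -0.060126) = -1.876461 rad, from sin θ sin δ cos φ₁ over cos δ − sin φ₁ sin φ₂.
λ₂ = λ₁ + Δλ = -7.836°.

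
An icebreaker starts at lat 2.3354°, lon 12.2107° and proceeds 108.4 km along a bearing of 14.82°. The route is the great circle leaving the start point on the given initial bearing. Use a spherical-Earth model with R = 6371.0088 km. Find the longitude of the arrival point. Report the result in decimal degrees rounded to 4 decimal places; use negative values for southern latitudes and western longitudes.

The arc subtends δ = 108.4/6371.0088 = 0.017015 rad at the centre.
With φ₁ = 2.3354° = 0.040760 rad and θ = 14.82° = 0.258658 rad:
Applying the spherical law of cosines for sides, sin φ₂ = sin φ₁ cos δ + cos φ₁ sin δ cos θ = 0.057177, so φ₂ = 3.2778°.
Then Δλ = atan2(0.004348, 0.997525) = 0.004359 rad, from sin θ sin δ cos φ₁ over cos δ − sin φ₁ sin φ₂.
λ₂ = 12.2107° + 0.2498° = 12.4605°.

longitude 12.4605°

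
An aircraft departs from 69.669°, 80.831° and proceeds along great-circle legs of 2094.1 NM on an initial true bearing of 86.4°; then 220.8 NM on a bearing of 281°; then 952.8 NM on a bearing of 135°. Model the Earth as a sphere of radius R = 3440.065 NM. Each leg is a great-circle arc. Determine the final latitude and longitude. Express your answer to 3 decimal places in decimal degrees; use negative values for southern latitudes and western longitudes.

Apply the spherical direct solution leg by leg, carrying full precision between legs.
Leg 1: from (69.669°, 80.831°), δ = 2094.1/3440.065 = 0.608738 rad, θ = 86.4° → φ = 51.420°, λ = 147.060°.
Leg 2: from (51.420°, 147.060°), δ = 220.8/3440.065 = 0.064185 rad, θ = 281° → φ = 51.977°, λ = 141.194°.
Leg 3: from (51.977°, 141.194°), δ = 952.8/3440.065 = 0.276972 rad, θ = 135° → φ = 39.690°, λ = 155.746°.

latitude 39.690°, longitude 155.746°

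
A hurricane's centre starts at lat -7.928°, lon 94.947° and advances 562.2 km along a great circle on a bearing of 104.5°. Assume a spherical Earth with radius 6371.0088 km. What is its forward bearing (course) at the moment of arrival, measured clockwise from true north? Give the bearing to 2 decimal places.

Angular distance δ = d/R = 562.2 / 6371.0088 = 0.088243 rad.
Start latitude φ₁ = -0.138370 rad; initial bearing θ = 1.823869 rad.
Applying the spherical law of cosines for sides, sin φ₂ = sin φ₁ cos δ + cos φ₁ sin δ cos θ = -0.159247, so φ₂ = -9.163°.
Then Δλ = atan2(0.084506, 0.974144) = 0.086533 rad, from sin θ sin δ cos φ₁ over cos δ − sin φ₁ sin φ₂.
λ₂ = 94.947° + 4.958° = 99.905°.
The forward bearing on arrival equals the back-azimuth from the destination plus 180°.
Back-azimuth from P₂ (-9.16°, 99.90°) to P₁ (-7.93°, 94.95°), with Δλ' = λ₁ − λ₂ = -4.96°: atan2( sin Δλ' cos φ₁ , cos φ₂ sin φ₁ − sin φ₂ cos φ₁ cos Δλ' ) = 283.76°.
Final bearing = (283.76° + 180°) mod 360° = 103.76°.

final bearing 103.76°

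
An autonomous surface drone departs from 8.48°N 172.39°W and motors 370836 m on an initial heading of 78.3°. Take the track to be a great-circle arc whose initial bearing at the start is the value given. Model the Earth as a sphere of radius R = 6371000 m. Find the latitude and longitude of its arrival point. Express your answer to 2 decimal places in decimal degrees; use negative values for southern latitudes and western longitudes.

Central angle δ = d/R = 0.058207 rad.
Start latitude φ₁ = 0.148004 rad; initial bearing θ = 1.366593 rad.
Applying the spherical law of cosines for sides, sin φ₂ = sin φ₁ cos δ + cos φ₁ sin δ cos θ = 0.158882, so φ₂ = 9.14°.
Then Δλ = atan2(0.056343, 0.974877) = 0.057730 rad, from sin θ sin δ cos φ₁ over cos δ − sin φ₁ sin φ₂.
λ₂ = λ₁ + Δλ = -169.08°.

latitude 9.14°, longitude -169.08°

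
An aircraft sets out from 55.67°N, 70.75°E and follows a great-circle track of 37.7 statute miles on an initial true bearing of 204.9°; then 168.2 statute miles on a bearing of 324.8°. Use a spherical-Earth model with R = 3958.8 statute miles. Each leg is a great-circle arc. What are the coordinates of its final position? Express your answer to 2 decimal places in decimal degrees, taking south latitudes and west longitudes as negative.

Apply the spherical direct solution leg by leg, carrying full precision between legs.
Leg 1: from (55.67°, 70.75°), δ = 37.7/3958.8 = 0.009523 rad, θ = 204.9° → φ = 55.17°, λ = 70.35°.
Leg 2: from (55.17°, 70.35°), δ = 168.2/3958.8 = 0.042488 rad, θ = 324.8° → φ = 57.14°, λ = 67.76°.

latitude 57.14°, longitude 67.76°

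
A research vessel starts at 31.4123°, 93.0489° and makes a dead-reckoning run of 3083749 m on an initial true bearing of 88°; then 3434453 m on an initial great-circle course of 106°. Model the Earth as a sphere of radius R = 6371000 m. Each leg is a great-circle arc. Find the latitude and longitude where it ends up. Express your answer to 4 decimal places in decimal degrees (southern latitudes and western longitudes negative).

Apply the spherical direct solution leg by leg, carrying full precision between legs.
Leg 1: from (31.4123°, 93.0489°), δ = 3083749/6371000 = 0.484029 rad, θ = 88° → φ = 28.3712°, λ = 124.9565°.
Leg 2: from (28.3712°, 124.9565°), δ = 3434453/6371000 = 0.539076 rad, θ = 106° → φ = 16.4568°, λ = 155.9230°.

latitude 16.4568°, longitude 155.9230°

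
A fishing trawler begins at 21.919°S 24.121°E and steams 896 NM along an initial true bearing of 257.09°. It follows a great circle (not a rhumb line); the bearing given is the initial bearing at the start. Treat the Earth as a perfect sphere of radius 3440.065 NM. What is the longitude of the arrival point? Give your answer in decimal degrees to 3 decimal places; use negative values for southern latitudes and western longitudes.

Central angle δ = d/R = 0.260460 rad.
Converting: φ₁ = -0.382559 rad, θ = 4.487067 rad.
sin φ₂ = sin φ₁ cos δ + cos φ₁ sin δ cos θ = (-0.373295)(0.966272) + (0.927713)(0.257525)(-0.223420) = -0.414082
φ₂ = asin(-0.414082) = -0.426934 rad = -24.462°.
Then Δλ = atan2(-0.232870, 0.811697) = -0.279389 rad, from sin θ sin δ cos φ₁ over cos δ − sin φ₁ sin φ₂.
Hence λ₂ = 24.121° + -16.008° = 8.113°.

longitude 8.113°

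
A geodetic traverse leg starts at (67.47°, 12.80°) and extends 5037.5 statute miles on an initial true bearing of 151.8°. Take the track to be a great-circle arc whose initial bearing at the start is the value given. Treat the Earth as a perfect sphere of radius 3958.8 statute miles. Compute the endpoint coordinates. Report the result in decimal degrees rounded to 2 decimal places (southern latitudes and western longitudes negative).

Angular distance δ = d/R = 5037.5 / 3958.8 = 1.272482 rad.
Converting: φ₁ = 1.177574 rad, θ = 2.649410 rad.
sin φ₂ = sin φ₁ cos δ + cos φ₁ sin δ cos θ = (0.923679)(0.293910) + (0.383167)(0.955833)(-0.881303) = -0.051294
φ₂ = asin(-0.051294) = -0.051316 rad = -2.94°.
For the longitude increment, Δλ = atan2( sin θ sin δ cos φ₁, cos δ − sin φ₁ sin φ₂ ) = atan2(0.173069, 0.341289) = 26.89°.
Hence λ₂ = 12.80° + 26.89° = 39.69°.

latitude -2.94°, longitude 39.69°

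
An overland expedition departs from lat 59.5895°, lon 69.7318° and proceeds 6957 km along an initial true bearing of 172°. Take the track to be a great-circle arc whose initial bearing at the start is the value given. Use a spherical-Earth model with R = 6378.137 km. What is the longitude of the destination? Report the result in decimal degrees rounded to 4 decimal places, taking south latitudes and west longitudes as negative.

longitude 76.8303°

The arc subtends δ = 6957/6378.137 = 1.090757 rad at the centre.
With φ₁ = 59.5895° = 1.040033 rad and θ = 172° = 3.001966 rad:
Applying the spherical law of cosines for sides, sin φ₂ = sin φ₁ cos δ + cos φ₁ sin δ cos θ = -0.046333, so φ₂ = -2.6556°.
Then Δλ = atan2(0.062486, 0.501772) = 0.123893 rad, from sin θ sin δ cos φ₁ over cos δ − sin φ₁ sin φ₂.
λ₂ = λ₁ + Δλ = 76.8303°.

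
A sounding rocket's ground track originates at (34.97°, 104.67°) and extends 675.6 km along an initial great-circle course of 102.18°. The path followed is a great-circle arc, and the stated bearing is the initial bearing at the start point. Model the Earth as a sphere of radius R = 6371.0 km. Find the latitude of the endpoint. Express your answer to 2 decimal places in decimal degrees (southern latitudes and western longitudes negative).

The arc subtends δ = 675.6/6371 = 0.106043 rad at the centre.
With φ₁ = 34.97° = 0.610342 rad and θ = 102.18° = 1.783377 rad:
sin φ₂ = sin φ₁ cos δ + cos φ₁ sin δ cos θ = (0.573147)(0.994383) + (0.819452)(0.105844)(-0.210984) = 0.551628
φ₂ = asin(0.551628) = 0.584315 rad = 33.48°.
Then Δλ = atan2(0.084782, 0.678218) = 0.124362 rad, from sin θ sin δ cos φ₁ over cos δ − sin φ₁ sin φ₂.
Hence λ₂ = 104.67° + 7.13° = 111.80°.

latitude 33.48°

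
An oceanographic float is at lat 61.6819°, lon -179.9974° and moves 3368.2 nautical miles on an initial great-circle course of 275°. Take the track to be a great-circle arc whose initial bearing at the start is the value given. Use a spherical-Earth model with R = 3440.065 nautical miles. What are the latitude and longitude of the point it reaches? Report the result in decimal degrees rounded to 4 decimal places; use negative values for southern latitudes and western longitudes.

latitude 31.6904°, longitude 103.6593°

δ = 3368.2/3440.065 = 0.979109 rad (56.0988°).
With φ₁ = 61.6819° = 1.076552 rad and θ = 275° = 4.799655 rad:
Destination latitude: φ₂ = arcsin( sin φ₁ cos δ + cos φ₁ sin δ cos θ ) = arcsin(0.525329) = 31.6904°.
Then Δλ = atan2(-0.392226, 0.095301) = -1.332441 rad, from sin θ sin δ cos φ₁ over cos δ − sin φ₁ sin φ₂.
λ₂ = -179.9974° + -76.3433° = -256.3407°, normalized to (−180°, 180°] → 103.6593°.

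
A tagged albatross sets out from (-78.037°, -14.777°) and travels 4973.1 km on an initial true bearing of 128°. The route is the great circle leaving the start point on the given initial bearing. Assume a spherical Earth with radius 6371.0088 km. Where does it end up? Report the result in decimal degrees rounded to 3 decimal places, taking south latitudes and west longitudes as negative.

latitude -51.709°, longitude 101.730°

Angular distance δ = d/R = 4973.1 / 6371.0088 = 0.780583 rad.
Converting: φ₁ = -1.362003 rad, θ = 2.234021 rad.
sin φ₂ = sin φ₁ cos δ + cos φ₁ sin δ cos θ = (-0.978282)(0.710504) + (0.207280)(0.703694)(-0.615661) = -0.784874
φ₂ = asin(-0.784874) = -0.902493 rad = -51.709°.
Then Δλ = atan2(0.114941, -0.057324) = 2.033427 rad, from sin θ sin δ cos φ₁ over cos δ − sin φ₁ sin φ₂.
λ₂ = -14.777° + 116.507° = 101.730°.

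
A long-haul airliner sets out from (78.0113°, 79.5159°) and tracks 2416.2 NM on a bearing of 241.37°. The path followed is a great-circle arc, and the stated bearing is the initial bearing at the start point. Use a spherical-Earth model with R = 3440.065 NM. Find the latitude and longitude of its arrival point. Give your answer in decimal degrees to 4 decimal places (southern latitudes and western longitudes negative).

δ = 2416.2/3440.065 = 0.702370 rad (40.2429°).
Start latitude φ₁ = 1.361554 rad; initial bearing θ = 4.212701 rad.
sin φ₂ = sin φ₁ cos δ + cos φ₁ sin δ cos θ = (0.978189)(0.763313) + (0.207719)(0.646029)(-0.479152) = 0.682366
φ₂ = asin(0.682366) = 0.750994 rad = 43.0288°.
Then Δλ = atan2(-0.117785, 0.095831) = -0.887813 rad, from sin θ sin δ cos φ₁ over cos δ − sin φ₁ sin φ₂.
λ₂ = 79.5159° + -50.8679° = 28.6480°.

latitude 43.0288°, longitude 28.6480°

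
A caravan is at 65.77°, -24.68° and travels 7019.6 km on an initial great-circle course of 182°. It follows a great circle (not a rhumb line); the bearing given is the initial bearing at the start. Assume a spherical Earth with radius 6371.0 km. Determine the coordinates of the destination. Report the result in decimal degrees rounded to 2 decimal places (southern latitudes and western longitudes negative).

Angular distance δ = d/R = 7019.6 / 6371 = 1.101805 rad.
Start latitude φ₁ = 1.147903 rad; initial bearing θ = 3.176499 rad.
Applying the spherical law of cosines for sides, sin φ₂ = sin φ₁ cos δ + cos φ₁ sin δ cos θ = 0.046305, so φ₂ = 2.65°.
For the longitude increment, Δλ = atan2( sin θ sin δ cos φ₁, cos δ − sin φ₁ sin φ₂ ) = atan2(-0.012776, 0.409761) = -1.79°.
Hence λ₂ = -24.68° + -1.79° = -26.47°.

latitude 2.65°, longitude -26.47°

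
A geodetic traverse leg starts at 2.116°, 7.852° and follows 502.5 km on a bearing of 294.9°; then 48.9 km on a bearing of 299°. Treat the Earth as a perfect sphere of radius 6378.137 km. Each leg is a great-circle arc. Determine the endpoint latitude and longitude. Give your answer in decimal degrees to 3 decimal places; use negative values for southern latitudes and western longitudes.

Apply the spherical direct solution leg by leg, carrying full precision between legs.
Leg 1: from (2.116°, 7.852°), δ = 502.5/6378.137 = 0.078785 rad, θ = 294.9° → φ = 4.010°, λ = 3.748°.
Leg 2: from (4.010°, 3.748°), δ = 48.9/6378.137 = 0.007667 rad, θ = 299° → φ = 4.222°, λ = 3.363°.

latitude 4.222°, longitude 3.363°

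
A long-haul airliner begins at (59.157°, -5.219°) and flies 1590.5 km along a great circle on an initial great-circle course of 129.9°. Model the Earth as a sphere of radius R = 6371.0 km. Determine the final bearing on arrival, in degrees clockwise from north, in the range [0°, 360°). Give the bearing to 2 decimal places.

Central angle δ = d/R = 0.249647 rad.
With φ₁ = 59.157° = 1.032484 rad and θ = 129.9° = 2.267183 rad:
Destination latitude: φ₂ = arcsin( sin φ₁ cos δ + cos φ₁ sin δ cos θ ) = arcsin(0.750710) = 48.652°.
For the longitude increment, Δλ = atan2( sin θ sin δ cos φ₁, cos δ − sin φ₁ sin φ₂ ) = atan2(0.097173, 0.324459) = 16.673°.
λ₂ = -5.219° + 16.673° = 11.454°.
The forward bearing on arrival equals the back-azimuth from the destination plus 180°.
Back-azimuth from P₂ (48.65°, 11.45°) to P₁ (59.16°, -5.22°), with Δλ' = λ₁ − λ₂ = -16.67°: atan2( sin Δλ' cos φ₁ , cos φ₂ sin φ₁ − sin φ₂ cos φ₁ cos Δλ' ) = 323.46°.
Final bearing = (323.46° + 180°) mod 360° = 143.46°.

final bearing 143.46°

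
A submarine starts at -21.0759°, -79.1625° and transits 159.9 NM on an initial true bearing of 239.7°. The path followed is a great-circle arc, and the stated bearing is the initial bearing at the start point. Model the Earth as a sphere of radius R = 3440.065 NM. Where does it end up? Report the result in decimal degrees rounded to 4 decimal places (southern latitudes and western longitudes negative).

latitude -22.4013°, longitude -81.6495°

Angular distance δ = d/R = 159.9 / 3440.065 = 0.046482 rad.
Start latitude φ₁ = -0.367844 rad; initial bearing θ = 4.183554 rad.
sin φ₂ = sin φ₁ cos δ + cos φ₁ sin δ cos θ = (-0.359604)(0.998920) + (0.933105)(0.046465)(-0.504528) = -0.381091
φ₂ = asin(-0.381091) = -0.390976 rad = -22.4013°.
For the longitude increment, Δλ = atan2( sin θ sin δ cos φ₁, cos δ − sin φ₁ sin φ₂ ) = atan2(-0.037434, 0.861878) = -2.4870°.
λ₂ = -79.1625° + -2.4870° = -81.6495°.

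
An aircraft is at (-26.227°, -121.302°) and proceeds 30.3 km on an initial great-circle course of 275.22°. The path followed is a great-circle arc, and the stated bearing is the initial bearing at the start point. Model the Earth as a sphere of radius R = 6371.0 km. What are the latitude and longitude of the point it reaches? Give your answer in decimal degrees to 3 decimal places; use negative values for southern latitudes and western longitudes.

latitude -26.202°, longitude -121.604°

Central angle δ = d/R = 0.004756 rad.
With φ₁ = -26.227° = -0.457748 rad and θ = 275.22° = 4.803495 rad:
Destination latitude: φ₂ = arcsin( sin φ₁ cos δ + cos φ₁ sin δ cos θ ) = arcsin(-0.441535) = -26.202°.
Δλ = atan2( sin θ sin δ cos φ₁ , cos δ − sin φ₁ sin φ₂ ) = atan2(-0.004249, 0.804862) = -0.005279 rad = -0.302°.
λ₂ = λ₁ + Δλ = -121.604°.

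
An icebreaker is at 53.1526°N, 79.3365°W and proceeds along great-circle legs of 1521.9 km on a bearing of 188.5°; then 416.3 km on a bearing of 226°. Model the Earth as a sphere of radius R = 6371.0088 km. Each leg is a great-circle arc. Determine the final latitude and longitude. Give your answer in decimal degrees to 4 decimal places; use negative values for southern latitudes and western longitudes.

Apply the spherical direct solution leg by leg, carrying full precision between legs.
Leg 1: from (53.1526°, -79.3365°), δ = 1521.9/6371.0088 = 0.238879 rad, θ = 188.5° → φ = 39.5816°, λ = -81.9374°.
Leg 2: from (39.5816°, -81.9374°), δ = 416.3/6371.0088 = 0.065343 rad, θ = 226° → φ = 36.9314°, λ = -85.3060°.

latitude 36.9314°, longitude -85.3060°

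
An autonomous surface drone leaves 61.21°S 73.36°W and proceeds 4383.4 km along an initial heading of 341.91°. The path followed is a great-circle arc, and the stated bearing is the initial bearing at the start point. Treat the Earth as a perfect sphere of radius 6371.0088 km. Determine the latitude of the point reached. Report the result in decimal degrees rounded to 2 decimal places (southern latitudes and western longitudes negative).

latitude -22.73°

δ = 4383.4/6371.0088 = 0.688023 rad (39.4208°).
With φ₁ = -61.21° = -1.068316 rad and θ = 341.91° = 5.967455 rad:
Destination latitude: φ₂ = arcsin( sin φ₁ cos δ + cos φ₁ sin δ cos θ ) = arcsin(-0.386309) = -22.73°.
Δλ = atan2( sin θ sin δ cos φ₁ , cos δ − sin φ₁ sin φ₂ ) = atan2(-0.094961, 0.433945) = -0.215436 rad = -12.34°.
λ₂ = -73.36° + -12.34° = -85.70°.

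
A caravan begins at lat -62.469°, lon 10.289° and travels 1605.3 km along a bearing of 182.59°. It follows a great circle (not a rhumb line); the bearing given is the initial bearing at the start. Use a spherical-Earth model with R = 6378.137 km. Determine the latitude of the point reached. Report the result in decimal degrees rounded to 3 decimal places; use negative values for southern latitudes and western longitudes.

latitude -76.860°

The arc subtends δ = 1605.3/6378.137 = 0.251688 rad at the centre.
Converting: φ₁ = -1.090290 rad, θ = 3.186797 rad.
Destination latitude: φ₂ = arcsin( sin φ₁ cos δ + cos φ₁ sin δ cos θ ) = arcsin(-0.973817) = -76.860°.
Δλ = atan2( sin θ sin δ cos φ₁ , cos δ − sin φ₁ sin φ₂ ) = atan2(-0.005202, 0.104950) = -0.049524 rad = -2.838°.
λ₂ = λ₁ + Δλ = 7.451°.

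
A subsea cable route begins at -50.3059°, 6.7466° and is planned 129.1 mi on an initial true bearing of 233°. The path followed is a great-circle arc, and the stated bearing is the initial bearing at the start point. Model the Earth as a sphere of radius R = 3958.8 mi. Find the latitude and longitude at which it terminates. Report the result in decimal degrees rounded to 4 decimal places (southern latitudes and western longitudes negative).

Central angle δ = d/R = 0.032611 rad.
With φ₁ = -50.3059° = -0.878004 rad and θ = 233° = 4.066617 rad:
Destination latitude: φ₂ = arcsin( sin φ₁ cos δ + cos φ₁ sin δ cos θ ) = arcsin(-0.781589) = -51.4063°.
For the longitude increment, Δλ = atan2( sin θ sin δ cos φ₁, cos δ − sin φ₁ sin φ₂ ) = atan2(-0.016631, 0.398063) = -2.3924°.
λ₂ = 6.7466° + -2.3924° = 4.3542°.

latitude -51.4063°, longitude 4.3542°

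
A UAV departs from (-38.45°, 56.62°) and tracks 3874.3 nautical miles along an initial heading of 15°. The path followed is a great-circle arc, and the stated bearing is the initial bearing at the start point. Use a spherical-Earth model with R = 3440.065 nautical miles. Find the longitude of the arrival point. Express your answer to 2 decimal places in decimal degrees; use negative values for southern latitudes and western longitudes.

The arc subtends δ = 3874.3/3440.065 = 1.126229 rad at the centre.
Start latitude φ₁ = -0.671079 rad; initial bearing θ = 0.261799 rad.
Applying the spherical law of cosines for sides, sin φ₂ = sin φ₁ cos δ + cos φ₁ sin δ cos θ = 0.415505, so φ₂ = 24.55°.
Δλ = atan2( sin θ sin δ cos φ₁ , cos δ − sin φ₁ sin φ₂ ) = atan2(0.182992, 0.688442) = 0.259799 rad = 14.89°.
Hence λ₂ = 56.62° + 14.89° = 71.51°.

longitude 71.51°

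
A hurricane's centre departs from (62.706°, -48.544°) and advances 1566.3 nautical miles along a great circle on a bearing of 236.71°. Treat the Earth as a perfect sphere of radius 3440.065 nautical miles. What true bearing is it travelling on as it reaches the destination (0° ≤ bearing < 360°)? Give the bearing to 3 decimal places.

Central angle δ = d/R = 0.455311 rad.
Start latitude φ₁ = 1.094426 rad; initial bearing θ = 4.131369 rad.
sin φ₂ = sin φ₁ cos δ + cos φ₁ sin δ cos θ = (0.888665)(0.898124) + (0.458556)(0.439742)(-0.548877) = 0.687453
φ₂ = asin(0.687453) = 0.757976 rad = 43.429°.
Δλ = atan2( sin θ sin δ cos φ₁ , cos δ − sin φ₁ sin φ₂ ) = atan2(-0.168557, 0.287209) = -0.530716 rad = -30.408°.
λ₂ = λ₁ + Δλ = -78.952°.
The forward bearing on arrival equals the back-azimuth from the destination plus 180°.
Back-azimuth from P₂ (43.429°, -78.952°) to P₁ (62.706°, -48.544°), with Δλ' = λ₁ − λ₂ = 30.408°: atan2( sin Δλ' cos φ₁ , cos φ₂ sin φ₁ − sin φ₂ cos φ₁ cos Δλ' ) = 31.857°.
Final bearing = (31.857° + 180°) mod 360° = 211.857°.

final bearing 211.857°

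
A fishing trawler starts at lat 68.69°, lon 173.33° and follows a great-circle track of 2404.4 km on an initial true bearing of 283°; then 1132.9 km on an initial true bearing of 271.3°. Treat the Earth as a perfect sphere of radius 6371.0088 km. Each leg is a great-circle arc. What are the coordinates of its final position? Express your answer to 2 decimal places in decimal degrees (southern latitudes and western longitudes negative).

latitude 62.11°, longitude 97.09°

Apply the spherical direct solution leg by leg, carrying full precision between legs.
Leg 1: from (68.69°, 173.33°), δ = 2404.4/6371.0088 = 0.377397 rad, θ = 283° → φ = 63.66°, λ = 119.30°.
Leg 2: from (63.66°, 119.30°), δ = 1132.9/6371.0088 = 0.177821 rad, θ = 271.3° → φ = 62.11°, λ = 97.09°.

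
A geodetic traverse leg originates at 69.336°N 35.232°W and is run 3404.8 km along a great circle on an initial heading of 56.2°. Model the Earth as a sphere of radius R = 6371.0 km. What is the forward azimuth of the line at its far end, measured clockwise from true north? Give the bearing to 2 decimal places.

final bearing 136.37°

The arc subtends δ = 3404.8/6371 = 0.534422 rad at the centre.
Converting: φ₁ = 1.210141 rad, θ = 0.980875 rad.
Destination latitude: φ₂ = arcsin( sin φ₁ cos δ + cos φ₁ sin δ cos θ ) = arcsin(0.905189) = 64.849°.
Then Δλ = atan2(0.149362, 0.013609) = 1.479932 rad, from sin θ sin δ cos φ₁ over cos δ − sin φ₁ sin φ₂.
Hence λ₂ = -35.232° + 84.794° = 49.562°.
The forward bearing on arrival equals the back-azimuth from the destination plus 180°.
Back-azimuth from P₂ (64.85°, 49.56°) to P₁ (69.34°, -35.23°), with Δλ' = λ₁ − λ₂ = -84.79°: atan2( sin Δλ' cos φ₁ , cos φ₂ sin φ₁ − sin φ₂ cos φ₁ cos Δλ' ) = 316.37°.
Final bearing = (316.37° + 180°) mod 360° = 136.37°.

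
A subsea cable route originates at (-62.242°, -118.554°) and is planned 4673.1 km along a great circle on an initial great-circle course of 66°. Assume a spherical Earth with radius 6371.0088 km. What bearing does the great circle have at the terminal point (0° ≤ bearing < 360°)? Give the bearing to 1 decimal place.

The arc subtends δ = 4673.1/6371.0088 = 0.733495 rad at the centre.
With φ₁ = -62.242° = -1.086328 rad and θ = 66° = 1.151917 rad:
Destination latitude: φ₂ = arcsin( sin φ₁ cos δ + cos φ₁ sin δ cos θ ) = arcsin(-0.530536) = -32.042°.
Δλ = atan2( sin θ sin δ cos φ₁ , cos δ − sin φ₁ sin φ₂ ) = atan2(0.284841, 0.273356) = 0.805970 rad = 46.179°.
Hence λ₂ = -118.554° + 46.179° = -72.375°.
The forward bearing on arrival equals the back-azimuth from the destination plus 180°.
Back-azimuth from P₂ (-32.0°, -72.4°) to P₁ (-62.2°, -118.6°), with Δλ' = λ₁ − λ₂ = -46.2°: atan2( sin Δλ' cos φ₁ , cos φ₂ sin φ₁ − sin φ₂ cos φ₁ cos Δλ' ) = 210.1°.
Final bearing = (210.1° + 180°) mod 360° = 30.1°.

final bearing 30.1°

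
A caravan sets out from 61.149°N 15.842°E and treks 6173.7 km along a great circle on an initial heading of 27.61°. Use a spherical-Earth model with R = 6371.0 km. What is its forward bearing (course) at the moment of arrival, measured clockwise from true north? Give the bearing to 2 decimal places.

Angular distance δ = d/R = 6173.7 / 6371 = 0.969032 rad.
Start latitude φ₁ = 1.067251 rad; initial bearing θ = 0.481885 rad.
Applying the spherical law of cosines for sides, sin φ₂ = sin φ₁ cos δ + cos φ₁ sin δ cos θ = 0.848306, so φ₂ = 58.028°.
Δλ = atan2( sin θ sin δ cos φ₁ , cos δ − sin φ₁ sin φ₂ ) = atan2(0.184347, -0.176914) = 2.335623 rad = 133.821°.
λ₂ = 15.842° + 133.821° = 149.663°.
The forward bearing on arrival equals the back-azimuth from the destination plus 180°.
Back-azimuth from P₂ (58.03°, 149.66°) to P₁ (61.15°, 15.84°), with Δλ' = λ₁ − λ₂ = -133.82°: atan2( sin Δλ' cos φ₁ , cos φ₂ sin φ₁ − sin φ₂ cos φ₁ cos Δλ' ) = 335.02°.
Final bearing = (335.02° + 180°) mod 360° = 155.02°.

final bearing 155.02°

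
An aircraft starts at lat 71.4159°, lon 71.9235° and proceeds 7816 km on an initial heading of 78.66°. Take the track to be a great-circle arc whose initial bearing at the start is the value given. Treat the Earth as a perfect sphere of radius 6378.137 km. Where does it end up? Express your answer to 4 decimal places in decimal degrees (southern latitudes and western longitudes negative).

Angular distance δ = d/R = 7816 / 6378.137 = 1.225436 rad.
Converting: φ₁ = 1.246443 rad, θ = 1.372876 rad.
sin φ₂ = sin φ₁ cos δ + cos φ₁ sin δ cos θ = (0.947857)(0.338536) + (0.318696)(0.940954)(0.196631) = 0.379849
φ₂ = asin(0.379849) = 0.389633 rad = 22.3243°.
Δλ = atan2( sin θ sin δ cos φ₁ , cos δ − sin φ₁ sin φ₂ ) = atan2(0.294024, -0.021507) = 1.643812 rad = 94.1835°.
λ₂ = λ₁ + Δλ = 166.1070°.

latitude 22.3243°, longitude 166.1070°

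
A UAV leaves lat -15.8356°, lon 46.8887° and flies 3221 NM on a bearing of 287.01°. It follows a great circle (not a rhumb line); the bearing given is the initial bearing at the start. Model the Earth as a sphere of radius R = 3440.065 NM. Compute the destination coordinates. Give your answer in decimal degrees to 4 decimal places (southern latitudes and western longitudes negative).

latitude 3.7219°, longitude -3.6251°

The arc subtends δ = 3221/3440.065 = 0.936320 rad at the centre.
Start latitude φ₁ = -0.276383 rad; initial bearing θ = 5.009269 rad.
Applying the spherical law of cosines for sides, sin φ₂ = sin φ₁ cos δ + cos φ₁ sin δ cos θ = 0.064914, so φ₂ = 3.7219°.
For the longitude increment, Δλ = atan2( sin θ sin δ cos φ₁, cos δ − sin φ₁ sin φ₂ ) = atan2(-0.740921, 0.610470) = -50.5138°.
λ₂ = 46.8887° + -50.5138° = -3.6251°.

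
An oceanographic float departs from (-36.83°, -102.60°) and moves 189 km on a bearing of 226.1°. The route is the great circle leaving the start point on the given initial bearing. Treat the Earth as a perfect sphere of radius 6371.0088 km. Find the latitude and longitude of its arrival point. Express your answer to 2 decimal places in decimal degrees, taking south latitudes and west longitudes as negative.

Central angle δ = d/R = 0.029666 rad.
With φ₁ = -36.83° = -0.642805 rad and θ = 226.1° = 3.946189 rad:
Destination latitude: φ₂ = arcsin( sin φ₁ cos δ + cos φ₁ sin δ cos θ ) = arcsin(-0.615641) = -38.00°.
Then Δλ = atan2(-0.017107, 0.630518) = -0.027125 rad, from sin θ sin δ cos φ₁ over cos δ − sin φ₁ sin φ₂.
λ₂ = λ₁ + Δλ = -104.15°.

latitude -38.00°, longitude -104.15°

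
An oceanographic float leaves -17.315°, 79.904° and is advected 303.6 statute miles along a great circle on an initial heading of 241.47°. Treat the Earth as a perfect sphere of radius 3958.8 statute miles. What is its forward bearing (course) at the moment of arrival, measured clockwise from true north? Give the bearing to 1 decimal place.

Central angle δ = d/R = 0.076690 rad.
Start latitude φ₁ = -0.302204 rad; initial bearing θ = 4.214447 rad.
sin φ₂ = sin φ₁ cos δ + cos φ₁ sin δ cos θ = (-0.297625)(0.997061) + (0.954683)(0.076615)(-0.477619) = -0.331684
φ₂ = asin(-0.331684) = -0.338089 rad = -19.371°.
For the longitude increment, Δλ = atan2( sin θ sin δ cos φ₁, cos δ − sin φ₁ sin φ₂ ) = atan2(-0.064261, 0.898343) = -4.092°.
λ₂ = λ₁ + Δλ = 75.812°.
The forward bearing on arrival equals the back-azimuth from the destination plus 180°.
Back-azimuth from P₂ (-19.4°, 75.8°) to P₁ (-17.3°, 79.9°), with Δλ' = λ₁ − λ₂ = 4.1°: atan2( sin Δλ' cos φ₁ , cos φ₂ sin φ₁ − sin φ₂ cos φ₁ cos Δλ' ) = 62.8°.
Final bearing = (62.8° + 180°) mod 360° = 242.8°.

final bearing 242.8°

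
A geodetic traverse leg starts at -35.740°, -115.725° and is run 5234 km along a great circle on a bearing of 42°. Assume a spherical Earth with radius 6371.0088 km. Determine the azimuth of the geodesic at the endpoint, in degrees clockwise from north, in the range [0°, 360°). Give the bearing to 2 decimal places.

The arc subtends δ = 5234/6371.0088 = 0.821534 rad at the centre.
Converting: φ₁ = -0.623781 rad, θ = 0.733038 rad.
Applying the spherical law of cosines for sides, sin φ₂ = sin φ₁ cos δ + cos φ₁ sin δ cos θ = 0.043817, so φ₂ = 2.511°.
Δλ = atan2( sin θ sin δ cos φ₁ , cos δ − sin φ₁ sin φ₂ ) = atan2(0.397666, 0.706693) = 0.512552 rad = 29.367°.
Hence λ₂ = -115.725° + 29.367° = -86.358°.
The forward bearing on arrival equals the back-azimuth from the destination plus 180°.
Back-azimuth from P₂ (2.51°, -86.36°) to P₁ (-35.74°, -115.72°), with Δλ' = λ₁ − λ₂ = -29.37°: atan2( sin Δλ' cos φ₁ , cos φ₂ sin φ₁ − sin φ₂ cos φ₁ cos Δλ' ) = 212.93°.
Final bearing = (212.93° + 180°) mod 360° = 32.93°.

final bearing 32.93°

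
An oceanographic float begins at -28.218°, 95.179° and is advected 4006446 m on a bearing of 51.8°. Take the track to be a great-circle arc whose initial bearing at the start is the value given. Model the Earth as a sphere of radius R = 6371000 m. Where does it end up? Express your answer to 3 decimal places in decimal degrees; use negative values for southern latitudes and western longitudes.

latitude -3.546°, longitude 122.769°

δ = 4006446/6371000 = 0.628857 rad (36.0308°).
Start latitude φ₁ = -0.492497 rad; initial bearing θ = 0.904081 rad.
Applying the spherical law of cosines for sides, sin φ₂ = sin φ₁ cos δ + cos φ₁ sin δ cos θ = -0.061847, so φ₂ = -3.546°.
For the longitude increment, Δλ = atan2( sin θ sin δ cos φ₁, cos δ − sin φ₁ sin φ₂ ) = atan2(0.407320, 0.779458) = 27.590°.
λ₂ = 95.179° + 27.590° = 122.769°.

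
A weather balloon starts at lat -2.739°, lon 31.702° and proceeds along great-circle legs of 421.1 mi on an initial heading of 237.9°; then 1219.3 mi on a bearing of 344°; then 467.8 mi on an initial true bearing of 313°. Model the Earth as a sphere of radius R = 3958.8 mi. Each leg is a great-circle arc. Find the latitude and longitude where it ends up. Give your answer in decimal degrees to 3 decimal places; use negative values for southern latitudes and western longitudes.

Apply the spherical direct solution leg by leg, carrying full precision between legs.
Leg 1: from (-2.739°, 31.702°), δ = 421.1/3958.8 = 0.106371 rad, θ = 237.9° → φ = -5.962°, λ = 26.514°.
Leg 2: from (-5.962°, 26.514°), δ = 1219.3/3958.8 = 0.307997 rad, θ = 344° → φ = 11.002°, λ = 21.631°.
Leg 3: from (11.002°, 21.631°), δ = 467.8/3958.8 = 0.118167 rad, θ = 313° → φ = 15.572°, λ = 16.495°.

latitude 15.572°, longitude 16.495°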